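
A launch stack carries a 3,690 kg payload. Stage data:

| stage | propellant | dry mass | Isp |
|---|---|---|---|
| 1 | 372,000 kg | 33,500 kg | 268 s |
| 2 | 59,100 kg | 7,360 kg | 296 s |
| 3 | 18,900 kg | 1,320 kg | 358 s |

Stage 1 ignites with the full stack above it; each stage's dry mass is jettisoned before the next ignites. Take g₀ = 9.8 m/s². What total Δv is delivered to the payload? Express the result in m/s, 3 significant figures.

Ignition mass of stage 1 = 372,000+33,500 + 59,100+7,360 + 18,900+1,320 + 3,690 = 495,870 kg.
Stage 1: m₀ = 495,870 kg, m_f = 495,870 − 372,000 = 123,870 kg; Δv = 268×9.8×ln(4.003) = 2626.4×1.3871 ≈ 3643 m/s.
Stage 2: m₀ = 90,370 kg, m_f = 90,370 − 59,100 = 31,270 kg; Δv = 296×9.8×ln(2.89) = 2900.8×1.0613 ≈ 3078 m/s.
Stage 3: m₀ = 23,910 kg, m_f = 23,910 − 18,900 = 5,010 kg; Δv = 358×9.8×ln(4.772) = 3508.4×1.5629 ≈ 5483 m/s.
Total Δv = 3643 + 3078 + 5483 = 12204 m/s.

Δv ≈ 12200 m/s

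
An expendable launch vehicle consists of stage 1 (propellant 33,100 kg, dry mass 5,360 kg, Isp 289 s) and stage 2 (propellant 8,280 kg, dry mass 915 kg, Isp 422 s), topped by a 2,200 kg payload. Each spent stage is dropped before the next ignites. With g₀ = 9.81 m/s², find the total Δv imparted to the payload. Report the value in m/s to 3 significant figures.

Δv ≈ 8460 m/s

Ignition mass of stage 1 = 33,100+5,360 + 8,280+915 + 2,200 = 49,855 kg.
Stage 1: m₀ = 49,855 kg, m_f = 49,855 − 33,100 = 16,755 kg; Δv = 289×9.81×ln(2.976) = 2835.1×1.0904 ≈ 3091 m/s.
Stage 2: m₀ = 11,395 kg, m_f = 11,395 − 8,280 = 3,115 kg; Δv = 422×9.81×ln(3.658) = 4139.8×1.2969 ≈ 5369 m/s.
Total Δv = 3091 + 5369 = 8460 m/s.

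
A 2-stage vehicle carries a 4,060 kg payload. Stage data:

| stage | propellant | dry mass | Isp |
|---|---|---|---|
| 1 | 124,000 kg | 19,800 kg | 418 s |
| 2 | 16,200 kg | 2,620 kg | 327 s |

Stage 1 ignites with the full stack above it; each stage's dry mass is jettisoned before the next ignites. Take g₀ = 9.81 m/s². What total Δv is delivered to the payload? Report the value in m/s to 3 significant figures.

Ignition mass of stage 1 = 124,000+19,800 + 16,200+2,620 + 4,060 = 166,680 kg.
Stage 1: m₀ = 166,680 kg, m_f = 166,680 − 124,000 = 42,680 kg; Δv = 418×9.81×ln(3.905) = 4100.6×1.3623 ≈ 5586 m/s.
Stage 2: m₀ = 22,880 kg, m_f = 22,880 − 16,200 = 6,680 kg; Δv = 327×9.81×ln(3.425) = 3207.9×1.2311 ≈ 3949 m/s.
Total Δv = 5586 + 3949 = 9535 m/s.

Δv ≈ 9540 m/s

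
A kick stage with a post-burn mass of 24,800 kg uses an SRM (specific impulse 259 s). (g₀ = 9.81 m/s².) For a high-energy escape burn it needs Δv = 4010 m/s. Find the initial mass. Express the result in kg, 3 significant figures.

v_e = Isp · g₀ = 259 × 9.81 = 2540.8 m/s.
By the Tsiolkovsky rocket equation, m₀/m_f = exp(Δv / v_e) = exp(4010 / 2540.8) = exp(1.5782) = 4.8465.
m₀ = m_f × 4.8465 = 24,800 × 4.8465 = 120,193 kg.

initial mass ≈ 120000 kg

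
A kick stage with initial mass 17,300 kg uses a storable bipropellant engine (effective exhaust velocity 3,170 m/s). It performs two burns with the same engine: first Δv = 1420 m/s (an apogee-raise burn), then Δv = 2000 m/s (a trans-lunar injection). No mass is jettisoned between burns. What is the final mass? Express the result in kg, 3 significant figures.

After the first burn: m = 17300 × exp(−1420/3170.0) = 17300 × 0.63894 = 11,053.7 kg.
After the second burn: m = 11,053.7 × exp(−2000/3170.0) = 11,053.7 × 0.53210 = 5,881.67 kg.

final mass ≈ 5880 kg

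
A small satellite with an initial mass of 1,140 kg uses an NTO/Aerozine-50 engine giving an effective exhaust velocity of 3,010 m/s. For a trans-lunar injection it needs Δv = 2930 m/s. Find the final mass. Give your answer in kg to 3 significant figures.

By the Tsiolkovsky rocket equation, m₀/m_f = exp(Δv / v_e) = exp(2930 / 3010.0) = exp(0.9734) = 2.6470.
m_f = m₀ / 2.6470 = 1,140 / 2.6470 = 430.676 kg.

final mass ≈ 431 kg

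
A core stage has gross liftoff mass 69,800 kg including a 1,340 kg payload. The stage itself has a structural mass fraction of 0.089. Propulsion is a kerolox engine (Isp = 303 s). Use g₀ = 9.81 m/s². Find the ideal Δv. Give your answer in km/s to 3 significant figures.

Δv ≈ 6.66 km/s

Stage wet mass = m₀ − payload = 69,800 − 1,340 = 68,460 kg.
Stage dry mass = ε × stage wet mass = 0.089 × 68,460 = 6,092.94 kg.
Burnout mass m_f = stage dry + payload = 6,092.94 + 1,340 = 7,432.94 kg.
v_e = Isp · g₀ = 303 × 9.81 = 2972.4 m/s.
By the Tsiolkovsky rocket equation, Δv = v_e · ln(69,800/7,432.94) = 2972.4 × ln(9.391) = 2972.4 × 2.2397 ≈ 6657 m/s.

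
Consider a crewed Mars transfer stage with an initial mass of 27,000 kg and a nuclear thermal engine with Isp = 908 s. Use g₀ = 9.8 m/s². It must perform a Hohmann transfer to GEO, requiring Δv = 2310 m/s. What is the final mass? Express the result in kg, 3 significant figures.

final mass ≈ 20800 kg

v_e = Isp · g₀ = 908 × 9.8 = 8898.4 m/s.
m₀/m_f = exp(Δv / v_e) = exp(2310 / 8898.4) = exp(0.2596) = 1.2964.
m_f = m₀ / 1.2964 = 27,000 / 1.2964 = 20,826.9 kg.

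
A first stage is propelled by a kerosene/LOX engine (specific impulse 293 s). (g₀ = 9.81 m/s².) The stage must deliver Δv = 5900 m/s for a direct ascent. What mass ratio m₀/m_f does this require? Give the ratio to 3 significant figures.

v_e = Isp · g₀ = 293 × 9.81 = 2874.3 m/s.
m₀/m_f = exp(Δv / v_e) = exp(5900 / 2874.3) = exp(2.0527) = 7.7885.

mass ratio ≈ 7.79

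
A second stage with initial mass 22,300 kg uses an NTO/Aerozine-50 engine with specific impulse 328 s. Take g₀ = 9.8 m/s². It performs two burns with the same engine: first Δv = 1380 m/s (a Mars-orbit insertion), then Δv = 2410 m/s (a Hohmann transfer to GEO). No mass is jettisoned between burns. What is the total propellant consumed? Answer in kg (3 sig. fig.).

v_e = Isp · g₀ = 328 × 9.8 = 3214.4 m/s.
After the first burn: m = 22300 × exp(−1380/3214.4) = 22300 × 0.65095 = 14,516.2 kg.
After the second burn: m = 14,516.2 × exp(−2410/3214.4) = 14,516.2 × 0.47248 = 6,858.61 kg.
Total propellant = m₀ − m_final = 22300 − 6,858.61 = 15,441.39 kg.

total propellant consumed ≈ 15400 kg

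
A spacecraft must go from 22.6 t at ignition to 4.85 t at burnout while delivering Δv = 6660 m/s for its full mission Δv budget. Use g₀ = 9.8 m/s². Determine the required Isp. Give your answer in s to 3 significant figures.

Isp ≈ 442 s

ln(m₀/m_f) = ln(22600/4850) = ln(4.66) = 1.5390.
Rocket equation: v_e = Δv / ln(m₀/m_f) = 6660 / 1.5390 = 4327.6 m/s.
Isp = v_e / g₀ = 4327.6 / 9.8 = 441.6 s.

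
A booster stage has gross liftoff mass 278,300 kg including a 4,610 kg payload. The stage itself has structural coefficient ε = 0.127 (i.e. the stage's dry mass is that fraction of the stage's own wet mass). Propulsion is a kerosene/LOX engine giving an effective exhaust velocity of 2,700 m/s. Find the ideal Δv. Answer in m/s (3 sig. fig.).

Δv ≈ 5280 m/s

Stage wet mass = m₀ − payload = 278,300 − 4,610 = 273,690 kg.
Stage dry mass = ε × stage wet mass = 0.127 × 273,690 = 34,758.6 kg.
Burnout mass m_f = stage dry + payload = 34,758.6 + 4,610 = 39,368.6 kg.
Δv = v_e · ln(278,300/39,368.6) = 2700.0 × ln(7.069) = 2700.0 × 1.9557 ≈ 5280 m/s.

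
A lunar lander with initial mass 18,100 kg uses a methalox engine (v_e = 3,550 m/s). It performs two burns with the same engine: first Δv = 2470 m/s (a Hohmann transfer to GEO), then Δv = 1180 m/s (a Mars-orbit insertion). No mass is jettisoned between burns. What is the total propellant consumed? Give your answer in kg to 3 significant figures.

After the first burn: m = 18100 × exp(−2470/3550.0) = 18100 × 0.49869 = 9,026.29 kg.
After the second burn: m = 9,026.29 × exp(−1180/3550.0) = 9,026.29 × 0.71720 = 6,473.66 kg.
Total propellant = m₀ − m_final = 18100 − 6,473.66 = 11,626.34 kg.

total propellant consumed ≈ 11600 kg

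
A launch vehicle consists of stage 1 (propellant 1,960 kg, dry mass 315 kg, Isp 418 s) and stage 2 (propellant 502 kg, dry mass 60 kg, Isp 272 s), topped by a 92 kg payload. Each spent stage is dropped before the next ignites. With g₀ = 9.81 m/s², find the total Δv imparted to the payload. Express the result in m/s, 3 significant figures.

Ignition mass of stage 1 = 1,960+315 + 502+60 + 92 = 2,929 kg.
Stage 1: m₀ = 2,929 kg, m_f = 2,929 − 1,960 = 969 kg; Δv = 418×9.81×ln(3.023) = 4100.6×1.1062 ≈ 4536 m/s.
Stage 2: m₀ = 654 kg, m_f = 654 − 502 = 152 kg; Δv = 272×9.81×ln(4.303) = 2668.3×1.4592 ≈ 3894 m/s.
Total Δv = 4536 + 3894 = 8430 m/s.

Δv ≈ 8430 m/s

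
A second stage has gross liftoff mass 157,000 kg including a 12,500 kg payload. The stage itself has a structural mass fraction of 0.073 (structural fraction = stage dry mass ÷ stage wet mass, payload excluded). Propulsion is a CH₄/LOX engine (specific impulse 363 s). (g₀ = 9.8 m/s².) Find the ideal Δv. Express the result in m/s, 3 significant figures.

Δv ≈ 6830 m/s

Stage wet mass = m₀ − payload = 157,000 − 12,500 = 144,500 kg.
Stage dry mass = ε × stage wet mass = 0.073 × 144,500 = 10,548.5 kg.
Burnout mass m_f = stage dry + payload = 10,548.5 + 12,500 = 23,048.5 kg.
v_e = Isp · g₀ = 363 × 9.8 = 3557.4 m/s.
Δv = v_e · ln(157,000/23,048.5) = 3557.4 × ln(6.812) = 3557.4 × 1.9186 ≈ 6825 m/s.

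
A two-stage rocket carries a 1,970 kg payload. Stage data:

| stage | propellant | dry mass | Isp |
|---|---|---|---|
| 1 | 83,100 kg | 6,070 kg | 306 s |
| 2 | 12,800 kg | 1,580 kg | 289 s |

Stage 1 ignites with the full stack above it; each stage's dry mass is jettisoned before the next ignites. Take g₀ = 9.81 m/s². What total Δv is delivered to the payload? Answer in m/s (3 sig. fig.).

Ignition mass of stage 1 = 83,100+6,070 + 12,800+1,580 + 1,970 = 105,520 kg.
Stage 1: m₀ = 105,520 kg, m_f = 105,520 − 83,100 = 22,420 kg; Δv = 306×9.81×ln(4.707) = 3001.9×1.5489 ≈ 4650 m/s.
Stage 2: m₀ = 16,350 kg, m_f = 16,350 − 12,800 = 3,550 kg; Δv = 289×9.81×ln(4.606) = 2835.1×1.5273 ≈ 4330 m/s.
Total Δv = 4650 + 4330 = 8980 m/s.

Δv ≈ 8980 m/s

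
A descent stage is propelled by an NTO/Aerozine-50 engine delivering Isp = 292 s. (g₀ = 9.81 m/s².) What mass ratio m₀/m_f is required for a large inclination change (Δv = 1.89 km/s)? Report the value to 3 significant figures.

mass ratio ≈ 1.93

v_e = Isp · g₀ = 292 × 9.81 = 2864.5 m/s.
By the Tsiolkovsky rocket equation, m₀/m_f = exp(Δv / v_e) = exp(1890 / 2864.5) = exp(0.6598) = 1.9344.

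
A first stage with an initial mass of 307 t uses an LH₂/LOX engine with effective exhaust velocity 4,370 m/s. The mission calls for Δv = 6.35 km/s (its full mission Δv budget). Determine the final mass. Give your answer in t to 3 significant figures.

final mass ≈ 71.8 t

By the Tsiolkovsky rocket equation, m₀/m_f = exp(Δv / v_e) = exp(6350 / 4370.0) = exp(1.4531) = 4.2763.
m_f = m₀ / 4.2763 = 307 / 4.2763 = 71.791 t.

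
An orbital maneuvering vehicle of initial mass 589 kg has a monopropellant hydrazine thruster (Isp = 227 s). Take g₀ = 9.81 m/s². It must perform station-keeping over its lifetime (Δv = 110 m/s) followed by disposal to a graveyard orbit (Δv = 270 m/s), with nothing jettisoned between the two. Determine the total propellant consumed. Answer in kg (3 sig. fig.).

total propellant consumed ≈ 92.4 kg

v_e = Isp · g₀ = 227 × 9.81 = 2226.9 m/s.
After the first burn: m = 589 × exp(−110/2226.9) = 589 × 0.95180 = 560.61 kg.
After the second burn: m = 560.61 × exp(−270/2226.9) = 560.61 × 0.88582 = 496.6 kg.
Total propellant = m₀ − m_final = 589 − 496.6 = 92.4 kg.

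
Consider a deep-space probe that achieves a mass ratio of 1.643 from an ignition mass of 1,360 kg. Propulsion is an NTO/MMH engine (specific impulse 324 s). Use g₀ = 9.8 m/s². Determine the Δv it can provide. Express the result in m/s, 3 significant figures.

v_e = Isp · g₀ = 324 × 9.8 = 3175.2 m/s.
Rocket equation: Δv = v_e · ln(1.643) = 3175.2 × 0.4965 ≈ 1576.6 m/s.

Δv ≈ 1580 m/s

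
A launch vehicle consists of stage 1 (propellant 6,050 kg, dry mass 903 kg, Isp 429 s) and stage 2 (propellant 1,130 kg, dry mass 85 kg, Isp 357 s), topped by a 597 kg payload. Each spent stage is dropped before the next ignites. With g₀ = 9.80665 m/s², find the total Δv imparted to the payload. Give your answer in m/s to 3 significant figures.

Ignition mass of stage 1 = 6,050+903 + 1,130+85 + 597 = 8,765 kg.
Stage 1: m₀ = 8,765 kg, m_f = 8,765 − 6,050 = 2,715 kg; Δv = 429×9.80665×ln(3.228) = 4207.1×1.1720 ≈ 4931 m/s.
Stage 2: m₀ = 1,812 kg, m_f = 1,812 − 1,130 = 682 kg; Δv = 357×9.80665×ln(2.657) = 3501.0×0.9772 ≈ 3421 m/s.
Total Δv = 4931 + 3421 = 8352 m/s.

Δv ≈ 8350 m/s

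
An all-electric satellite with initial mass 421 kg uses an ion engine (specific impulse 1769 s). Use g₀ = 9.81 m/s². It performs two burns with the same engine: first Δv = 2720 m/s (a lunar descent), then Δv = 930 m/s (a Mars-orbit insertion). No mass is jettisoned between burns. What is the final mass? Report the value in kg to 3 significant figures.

final mass ≈ 341 kg

v_e = Isp · g₀ = 1769 × 9.81 = 17353.9 m/s.
After the first burn: m = 421 × exp(−2720/17353.9) = 421 × 0.85493 = 359.926 kg.
After the second burn: m = 359.926 × exp(−930/17353.9) = 359.926 × 0.94782 = 341.145 kg.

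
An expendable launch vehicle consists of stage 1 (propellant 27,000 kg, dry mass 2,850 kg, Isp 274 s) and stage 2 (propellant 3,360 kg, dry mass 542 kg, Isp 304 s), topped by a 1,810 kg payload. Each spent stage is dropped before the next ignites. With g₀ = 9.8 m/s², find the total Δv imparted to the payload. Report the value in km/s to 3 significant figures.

Ignition mass of stage 1 = 27,000+2,850 + 3,360+542 + 1,810 = 35,562 kg.
Stage 1: m₀ = 35,562 kg, m_f = 35,562 − 27,000 = 8,562 kg; Δv = 274×9.8×ln(4.153) = 2685.2×1.4239 ≈ 3824 m/s.
Stage 2: m₀ = 5,712 kg, m_f = 5,712 − 3,360 = 2,352 kg; Δv = 304×9.8×ln(2.429) = 2979.2×0.8873 ≈ 2643 m/s.
Total Δv = 3824 + 2643 = 6467 m/s.

Δv ≈ 6.47 km/s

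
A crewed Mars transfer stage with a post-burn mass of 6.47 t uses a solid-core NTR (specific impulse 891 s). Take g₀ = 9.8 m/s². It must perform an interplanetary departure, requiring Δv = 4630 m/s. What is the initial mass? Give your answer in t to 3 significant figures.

v_e = Isp · g₀ = 891 × 9.8 = 8731.8 m/s.
m₀/m_f = exp(Δv / v_e) = exp(4630 / 8731.8) = exp(0.5302) = 1.6993.
m₀ = m_f × 1.6993 = 6.47 × 1.6993 = 10.9945 t.

initial mass ≈ 11.0 t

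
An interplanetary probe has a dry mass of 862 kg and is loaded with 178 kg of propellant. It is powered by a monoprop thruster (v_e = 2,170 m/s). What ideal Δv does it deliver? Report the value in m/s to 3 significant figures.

Δv ≈ 407 m/s

m₀ = m_dry + m_prop = 862 + 178 = 1,040 kg.
Rocket equation: Δv = v_e · ln(m₀/m_f) = 2170.0 × ln(1.206) = 2170.0 × 0.1877 ≈ 407.4 m/s.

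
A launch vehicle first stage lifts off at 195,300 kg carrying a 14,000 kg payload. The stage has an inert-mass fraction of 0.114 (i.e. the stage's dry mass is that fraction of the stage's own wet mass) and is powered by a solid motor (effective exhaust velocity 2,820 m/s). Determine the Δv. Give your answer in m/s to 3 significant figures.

Δv ≈ 4870 m/s

Stage wet mass = m₀ − payload = 195,300 − 14,000 = 181,300 kg.
Stage dry mass = ε × stage wet mass = 0.114 × 181,300 = 20,668.2 kg.
Burnout mass m_f = stage dry + payload = 20,668.2 + 14,000 = 34,668.2 kg.
Δv = v_e · ln(195,300/34,668.2) = 2820.0 × ln(5.633) = 2820.0 × 1.7287 ≈ 4875 m/s.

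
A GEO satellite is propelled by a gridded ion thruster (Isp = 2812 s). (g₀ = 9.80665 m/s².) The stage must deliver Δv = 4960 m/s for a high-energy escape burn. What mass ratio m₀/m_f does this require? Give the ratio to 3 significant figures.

mass ratio ≈ 1.20

v_e = Isp · g₀ = 2812 × 9.80665 = 27576.3 m/s.
m₀/m_f = exp(Δv / v_e) = exp(4960 / 27576.3) = exp(0.1799) = 1.1971.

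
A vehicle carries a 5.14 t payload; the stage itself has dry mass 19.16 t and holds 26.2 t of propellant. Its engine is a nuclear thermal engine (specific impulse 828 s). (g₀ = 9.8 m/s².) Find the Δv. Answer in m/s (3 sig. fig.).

Δv ≈ 5940 m/s

v_e = Isp · g₀ = 828 × 9.8 = 8114.4 m/s.
m₀ = payload + dry + propellant = 5.14 + 19.16 + 26.2 = 50.5 t.
m_f = payload + dry = 5.14 + 19.16 = 24.3 t.
By the Tsiolkovsky rocket equation, Δv = v_e · ln(m₀/m_f) = 8114.4 × ln(2.078) = 8114.4 × 0.7315 ≈ 5935.7 m/s.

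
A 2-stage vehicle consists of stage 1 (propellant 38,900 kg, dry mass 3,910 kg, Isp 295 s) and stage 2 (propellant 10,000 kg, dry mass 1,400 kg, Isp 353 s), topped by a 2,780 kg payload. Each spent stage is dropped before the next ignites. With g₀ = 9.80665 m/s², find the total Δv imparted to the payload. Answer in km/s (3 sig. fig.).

Ignition mass of stage 1 = 38,900+3,910 + 10,000+1,400 + 2,780 = 56,990 kg.
Stage 1: m₀ = 56,990 kg, m_f = 56,990 − 38,900 = 18,090 kg; Δv = 295×9.80665×ln(3.15) = 2893.0×1.1475 ≈ 3320 m/s.
Stage 2: m₀ = 14,180 kg, m_f = 14,180 − 10,000 = 4,180 kg; Δv = 353×9.80665×ln(3.392) = 3461.7×1.2215 ≈ 4229 m/s.
Total Δv = 3320 + 4229 = 7549 m/s.

Δv ≈ 7.55 km/s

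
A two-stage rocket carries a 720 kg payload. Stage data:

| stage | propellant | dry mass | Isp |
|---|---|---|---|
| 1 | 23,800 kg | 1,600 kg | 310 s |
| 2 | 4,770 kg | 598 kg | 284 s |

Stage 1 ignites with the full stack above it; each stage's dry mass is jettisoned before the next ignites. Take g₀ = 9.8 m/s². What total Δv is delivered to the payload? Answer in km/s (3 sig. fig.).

Ignition mass of stage 1 = 23,800+1,600 + 4,770+598 + 720 = 31,488 kg.
Stage 1: m₀ = 31,488 kg, m_f = 31,488 − 23,800 = 7,688 kg; Δv = 310×9.8×ln(4.096) = 3038.0×1.4099 ≈ 4283 m/s.
Stage 2: m₀ = 6,088 kg, m_f = 6,088 − 4,770 = 1,318 kg; Δv = 284×9.8×ln(4.619) = 2783.2×1.5302 ≈ 4259 m/s.
Total Δv = 4283 + 4259 = 8542 m/s.

Δv ≈ 8.54 km/s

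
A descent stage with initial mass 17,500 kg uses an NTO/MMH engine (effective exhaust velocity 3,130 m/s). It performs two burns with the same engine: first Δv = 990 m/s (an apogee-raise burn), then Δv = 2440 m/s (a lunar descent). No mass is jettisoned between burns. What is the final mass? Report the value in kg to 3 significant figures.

final mass ≈ 5850 kg

After the first burn: m = 17500 × exp(−990/3130.0) = 17500 × 0.72885 = 12,754.9 kg.
After the second burn: m = 12,754.9 × exp(−2440/3130.0) = 12,754.9 × 0.45861 = 5,849.52 kg.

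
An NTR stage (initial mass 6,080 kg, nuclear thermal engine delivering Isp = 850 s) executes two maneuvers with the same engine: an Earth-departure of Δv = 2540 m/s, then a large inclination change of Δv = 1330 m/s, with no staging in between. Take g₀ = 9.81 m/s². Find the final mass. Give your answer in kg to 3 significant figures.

final mass ≈ 3820 kg

v_e = Isp · g₀ = 850 × 9.81 = 8338.5 m/s.
After the first burn: m = 6080 × exp(−2540/8338.5) = 6080 × 0.73741 = 4,483.45 kg.
After the second burn: m = 4,483.45 × exp(−1330/8338.5) = 4,483.45 × 0.85257 = 3,822.45 kg.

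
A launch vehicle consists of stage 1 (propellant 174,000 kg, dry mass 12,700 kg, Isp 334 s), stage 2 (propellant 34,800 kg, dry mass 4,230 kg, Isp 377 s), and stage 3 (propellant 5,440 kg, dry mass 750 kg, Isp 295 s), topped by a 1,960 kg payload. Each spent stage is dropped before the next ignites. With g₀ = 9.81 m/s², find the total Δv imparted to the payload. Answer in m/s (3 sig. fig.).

Δv ≈ 12600 m/s

Ignition mass of stage 1 = 174,000+12,700 + 34,800+4,230 + 5,440+750 + 1,960 = 233,880 kg.
Stage 1: m₀ = 233,880 kg, m_f = 233,880 − 174,000 = 59,880 kg; Δv = 334×9.81×ln(3.906) = 3276.5×1.3625 ≈ 4464 m/s.
Stage 2: m₀ = 47,180 kg, m_f = 47,180 − 34,800 = 12,380 kg; Δv = 377×9.81×ln(3.811) = 3698.4×1.3379 ≈ 4948 m/s.
Stage 3: m₀ = 8,150 kg, m_f = 8,150 − 5,440 = 2,710 kg; Δv = 295×9.81×ln(3.007) = 2894.0×1.1011 ≈ 3186 m/s.
Total Δv = 4464 + 4948 + 3186 = 12598 m/s.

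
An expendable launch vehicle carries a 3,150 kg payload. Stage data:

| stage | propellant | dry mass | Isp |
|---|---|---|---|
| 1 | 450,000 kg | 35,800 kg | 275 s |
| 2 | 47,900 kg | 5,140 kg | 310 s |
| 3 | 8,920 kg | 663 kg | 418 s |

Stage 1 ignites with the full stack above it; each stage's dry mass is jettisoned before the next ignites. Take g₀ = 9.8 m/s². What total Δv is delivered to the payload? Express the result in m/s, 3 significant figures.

Δv ≈ 13500 m/s

Ignition mass of stage 1 = 450,000+35,800 + 47,900+5,140 + 8,920+663 + 3,150 = 551,573 kg.
Stage 1: m₀ = 551,573 kg, m_f = 551,573 − 450,000 = 101,573 kg; Δv = 275×9.8×ln(5.43) = 2695.0×1.6920 ≈ 4560 m/s.
Stage 2: m₀ = 65,773 kg, m_f = 65,773 − 47,900 = 17,873 kg; Δv = 310×9.8×ln(3.68) = 3038.0×1.3029 ≈ 3958 m/s.
Stage 3: m₀ = 12,733 kg, m_f = 12,733 − 8,920 = 3,813 kg; Δv = 418×9.8×ln(3.339) = 4096.4×1.2058 ≈ 4939 m/s.
Total Δv = 4560 + 3958 + 4939 = 13457 m/s.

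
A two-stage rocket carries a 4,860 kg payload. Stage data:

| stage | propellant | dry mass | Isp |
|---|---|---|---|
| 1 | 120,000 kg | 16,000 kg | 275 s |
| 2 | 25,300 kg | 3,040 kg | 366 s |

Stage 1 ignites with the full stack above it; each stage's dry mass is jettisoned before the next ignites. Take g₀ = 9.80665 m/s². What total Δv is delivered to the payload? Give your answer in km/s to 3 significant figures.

Ignition mass of stage 1 = 120,000+16,000 + 25,300+3,040 + 4,860 = 169,200 kg.
Stage 1: m₀ = 169,200 kg, m_f = 169,200 − 120,000 = 49,200 kg; Δv = 275×9.80665×ln(3.439) = 2696.8×1.2352 ≈ 3331 m/s.
Stage 2: m₀ = 33,200 kg, m_f = 33,200 − 25,300 = 7,900 kg; Δv = 366×9.80665×ln(4.203) = 3589.2×1.4357 ≈ 5153 m/s.
Total Δv = 3331 + 5153 = 8484 m/s.

Δv ≈ 8.48 km/s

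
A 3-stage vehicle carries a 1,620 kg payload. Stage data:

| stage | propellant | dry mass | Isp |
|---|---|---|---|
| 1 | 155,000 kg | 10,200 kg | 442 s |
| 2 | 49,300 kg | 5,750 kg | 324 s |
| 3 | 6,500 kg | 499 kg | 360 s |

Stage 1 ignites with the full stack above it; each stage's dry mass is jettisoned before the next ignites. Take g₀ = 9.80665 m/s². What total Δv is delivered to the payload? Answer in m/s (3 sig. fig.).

Δv ≈ 14600 m/s

Ignition mass of stage 1 = 155,000+10,200 + 49,300+5,750 + 6,500+499 + 1,620 = 228,869 kg.
Stage 1: m₀ = 228,869 kg, m_f = 228,869 − 155,000 = 73,869 kg; Δv = 442×9.80665×ln(3.098) = 4334.5×1.1309 ≈ 4902 m/s.
Stage 2: m₀ = 63,669 kg, m_f = 63,669 − 49,300 = 14,369 kg; Δv = 324×9.80665×ln(4.431) = 3177.4×1.4886 ≈ 4730 m/s.
Stage 3: m₀ = 8,619 kg, m_f = 8,619 − 6,500 = 2,119 kg; Δv = 360×9.80665×ln(4.067) = 3530.4×1.4030 ≈ 4953 m/s.
Total Δv = 4902 + 4730 + 4953 = 14585 m/s.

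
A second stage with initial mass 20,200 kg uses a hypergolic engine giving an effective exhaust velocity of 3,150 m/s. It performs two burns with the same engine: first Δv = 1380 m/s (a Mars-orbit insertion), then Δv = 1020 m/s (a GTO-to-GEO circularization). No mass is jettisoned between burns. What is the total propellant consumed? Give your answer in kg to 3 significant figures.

total propellant consumed ≈ 10800 kg

After the first burn: m = 20200 × exp(−1380/3150.0) = 20200 × 0.64526 = 13,034.3 kg.
After the second burn: m = 13,034.3 × exp(−1020/3150.0) = 13,034.3 × 0.72339 = 9,428.88 kg.
Total propellant = m₀ − m_final = 20200 − 9,428.88 = 10,771.12 kg.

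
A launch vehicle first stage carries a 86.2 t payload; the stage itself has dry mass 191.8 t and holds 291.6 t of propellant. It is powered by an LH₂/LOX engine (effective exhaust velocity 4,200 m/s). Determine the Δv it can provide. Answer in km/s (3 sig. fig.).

Δv ≈ 3.01 km/s

m₀ = payload + dry + propellant = 86.2 + 191.8 + 291.6 = 569.6 t.
m_f = payload + dry = 86.2 + 191.8 = 278 t.
By the Tsiolkovsky rocket equation, Δv = v_e · ln(m₀/m_f) = 4200.0 × ln(2.049) = 4200.0 × 0.7173 ≈ 3012.7 m/s.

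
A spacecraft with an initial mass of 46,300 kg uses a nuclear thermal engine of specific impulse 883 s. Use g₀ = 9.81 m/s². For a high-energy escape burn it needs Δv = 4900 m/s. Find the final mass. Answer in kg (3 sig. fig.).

final mass ≈ 26300 kg

v_e = Isp · g₀ = 883 × 9.81 = 8662.2 m/s.
m₀/m_f = exp(Δv / v_e) = exp(4900 / 8662.2) = exp(0.5657) = 1.7606.
m_f = m₀ / 1.7606 = 46,300 / 1.7606 = 26,297.9 kg.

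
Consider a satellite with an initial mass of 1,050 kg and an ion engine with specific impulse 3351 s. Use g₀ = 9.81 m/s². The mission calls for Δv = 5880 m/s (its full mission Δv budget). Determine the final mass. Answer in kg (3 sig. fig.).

v_e = Isp · g₀ = 3351 × 9.81 = 32873.3 m/s.
Rocket equation: m₀/m_f = exp(Δv / v_e) = exp(5880 / 32873.3) = exp(0.1789) = 1.1959.
m_f = m₀ / 1.1959 = 1,050 / 1.1959 = 878 kg.

final mass ≈ 878 kg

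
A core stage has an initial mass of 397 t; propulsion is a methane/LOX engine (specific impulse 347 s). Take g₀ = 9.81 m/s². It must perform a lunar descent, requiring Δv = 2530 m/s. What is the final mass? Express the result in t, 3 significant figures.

final mass ≈ 189 t

v_e = Isp · g₀ = 347 × 9.81 = 3404.1 m/s.
From the ideal rocket equation, m₀/m_f = exp(Δv / v_e) = exp(2530 / 3404.1) = exp(0.7432) = 2.1027.
m_f = m₀ / 2.1027 = 397 / 2.1027 = 188.805 t.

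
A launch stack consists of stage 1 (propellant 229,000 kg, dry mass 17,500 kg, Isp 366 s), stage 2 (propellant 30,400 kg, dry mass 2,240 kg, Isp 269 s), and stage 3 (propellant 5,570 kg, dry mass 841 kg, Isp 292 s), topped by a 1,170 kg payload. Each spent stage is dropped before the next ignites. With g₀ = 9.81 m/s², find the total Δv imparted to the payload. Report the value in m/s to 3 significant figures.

Δv ≈ 13300 m/s

Ignition mass of stage 1 = 229,000+17,500 + 30,400+2,240 + 5,570+841 + 1,170 = 286,721 kg.
Stage 1: m₀ = 286,721 kg, m_f = 286,721 − 229,000 = 57,721 kg; Δv = 366×9.81×ln(4.967) = 3590.5×1.6029 ≈ 5755 m/s.
Stage 2: m₀ = 40,221 kg, m_f = 40,221 − 30,400 = 9,821 kg; Δv = 269×9.81×ln(4.095) = 2638.9×1.4099 ≈ 3720 m/s.
Stage 3: m₀ = 7,581 kg, m_f = 7,581 − 5,570 = 2,011 kg; Δv = 292×9.81×ln(3.77) = 2864.5×1.3270 ≈ 3801 m/s.
Total Δv = 5755 + 3720 + 3801 = 13276 m/s.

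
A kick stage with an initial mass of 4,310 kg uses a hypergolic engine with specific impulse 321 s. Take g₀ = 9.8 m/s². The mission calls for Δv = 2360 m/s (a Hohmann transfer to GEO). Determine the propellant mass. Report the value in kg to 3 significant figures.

propellant mass ≈ 2270 kg

v_e = Isp · g₀ = 321 × 9.8 = 3145.8 m/s.
By the Tsiolkovsky rocket equation, m₀/m_f = exp(Δv / v_e) = exp(2360 / 3145.8) = exp(0.7502) = 2.1174.
m_f = 4,310 / 2.1174 = 2,035.52 kg, so propellant = m₀ − m_f = 4,310 − 2,035.52 = 2,274.48 kg.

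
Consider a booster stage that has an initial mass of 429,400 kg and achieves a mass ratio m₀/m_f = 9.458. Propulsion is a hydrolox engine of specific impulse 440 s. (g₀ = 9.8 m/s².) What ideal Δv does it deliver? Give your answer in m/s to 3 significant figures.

v_e = Isp · g₀ = 440 × 9.8 = 4312.0 m/s.
By the Tsiolkovsky rocket equation, Δv = v_e · ln(9.458) = 4312.0 × 2.2469 ≈ 9688.5 m/s.

Δv ≈ 9690 m/s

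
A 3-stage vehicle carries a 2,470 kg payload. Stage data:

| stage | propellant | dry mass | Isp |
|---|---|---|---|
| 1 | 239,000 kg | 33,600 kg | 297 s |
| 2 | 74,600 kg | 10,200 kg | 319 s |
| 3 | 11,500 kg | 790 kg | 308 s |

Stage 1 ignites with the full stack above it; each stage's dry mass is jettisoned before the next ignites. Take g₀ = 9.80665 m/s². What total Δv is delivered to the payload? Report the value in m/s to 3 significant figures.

Ignition mass of stage 1 = 239,000+33,600 + 74,600+10,200 + 11,500+790 + 2,470 = 372,160 kg.
Stage 1: m₀ = 372,160 kg, m_f = 372,160 − 239,000 = 133,160 kg; Δv = 297×9.80665×ln(2.795) = 2912.6×1.0278 ≈ 2993 m/s.
Stage 2: m₀ = 99,560 kg, m_f = 99,560 − 74,600 = 24,960 kg; Δv = 319×9.80665×ln(3.989) = 3128.3×1.3835 ≈ 4328 m/s.
Stage 3: m₀ = 14,760 kg, m_f = 14,760 − 11,500 = 3,260 kg; Δv = 308×9.80665×ln(4.528) = 3020.4×1.5102 ≈ 4561 m/s.
Total Δv = 2993 + 4328 + 4561 = 11882 m/s.

Δv ≈ 11900 m/s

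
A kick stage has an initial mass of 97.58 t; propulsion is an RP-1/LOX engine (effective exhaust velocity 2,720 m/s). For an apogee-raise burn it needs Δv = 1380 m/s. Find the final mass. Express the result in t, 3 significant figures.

Using Δv = v_e ln(m₀/m_f): m₀/m_f = exp(Δv / v_e) = exp(1380 / 2720.0) = exp(0.5074) = 1.6609.
m_f = m₀ / 1.6609 = 97.58 / 1.6609 = 58.7513 t.

final mass ≈ 58.8 t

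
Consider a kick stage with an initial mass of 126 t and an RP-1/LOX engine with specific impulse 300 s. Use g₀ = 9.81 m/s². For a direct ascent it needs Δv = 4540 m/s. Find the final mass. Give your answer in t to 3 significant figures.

final mass ≈ 26.9 t

v_e = Isp · g₀ = 300 × 9.81 = 2943.0 m/s.
m₀/m_f = exp(Δv / v_e) = exp(4540 / 2943.0) = exp(1.5426) = 4.6769.
m_f = m₀ / 4.6769 = 126 / 4.6769 = 26.9409 t.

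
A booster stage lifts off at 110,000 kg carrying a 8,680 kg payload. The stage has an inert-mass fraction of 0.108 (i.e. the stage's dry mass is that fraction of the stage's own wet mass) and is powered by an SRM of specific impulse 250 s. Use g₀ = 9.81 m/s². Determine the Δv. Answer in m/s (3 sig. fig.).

Δv ≈ 4230 m/s

Stage wet mass = m₀ − payload = 110,000 − 8,680 = 101,320 kg.
Stage dry mass = ε × stage wet mass = 0.108 × 101,320 = 10,942.6 kg.
Burnout mass m_f = stage dry + payload = 10,942.6 + 8,680 = 19,622.6 kg.
v_e = Isp · g₀ = 250 × 9.81 = 2452.5 m/s.
Δv = v_e · ln(110,000/19,622.6) = 2452.5 × ln(5.606) = 2452.5 × 1.7238 ≈ 4228 m/s.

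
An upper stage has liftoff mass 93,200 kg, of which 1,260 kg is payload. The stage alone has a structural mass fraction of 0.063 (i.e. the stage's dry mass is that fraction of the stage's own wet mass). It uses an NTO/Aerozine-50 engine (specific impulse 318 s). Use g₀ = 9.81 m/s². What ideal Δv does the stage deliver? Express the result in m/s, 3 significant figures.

Stage wet mass = m₀ − payload = 93,200 − 1,260 = 91,940 kg.
Stage dry mass = ε × stage wet mass = 0.063 × 91,940 = 5,792.22 kg.
Burnout mass m_f = stage dry + payload = 5,792.22 + 1,260 = 7,052.22 kg.
v_e = Isp · g₀ = 318 × 9.81 = 3119.6 m/s.
By the Tsiolkovsky rocket equation, Δv = v_e · ln(93,200/7,052.22) = 3119.6 × ln(13.22) = 3119.6 × 2.5814 ≈ 8053 m/s.

Δv ≈ 8050 m/s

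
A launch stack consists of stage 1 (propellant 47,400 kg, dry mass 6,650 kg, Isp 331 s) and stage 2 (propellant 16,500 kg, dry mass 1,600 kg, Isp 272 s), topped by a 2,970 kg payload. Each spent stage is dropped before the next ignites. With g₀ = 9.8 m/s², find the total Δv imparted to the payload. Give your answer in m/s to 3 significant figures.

Ignition mass of stage 1 = 47,400+6,650 + 16,500+1,600 + 2,970 = 75,120 kg.
Stage 1: m₀ = 75,120 kg, m_f = 75,120 − 47,400 = 27,720 kg; Δv = 331×9.8×ln(2.71) = 3243.8×0.9969 ≈ 3234 m/s.
Stage 2: m₀ = 21,070 kg, m_f = 21,070 − 16,500 = 4,570 kg; Δv = 272×9.8×ln(4.611) = 2665.6×1.5283 ≈ 4074 m/s.
Total Δv = 3234 + 4074 = 7308 m/s.

Δv ≈ 7310 m/s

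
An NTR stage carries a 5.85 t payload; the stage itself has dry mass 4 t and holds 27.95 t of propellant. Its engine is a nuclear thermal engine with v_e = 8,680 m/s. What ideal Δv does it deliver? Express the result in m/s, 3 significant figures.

m₀ = payload + dry + propellant = 5.85 + 4 + 27.95 = 37.8 t.
m_f = payload + dry = 5.85 + 4 = 9.85 t.
Δv = v_e · ln(m₀/m_f) = 8680.0 × ln(3.838) = 8680.0 × 1.3448 ≈ 11673.2 m/s.

Δv ≈ 11700 m/s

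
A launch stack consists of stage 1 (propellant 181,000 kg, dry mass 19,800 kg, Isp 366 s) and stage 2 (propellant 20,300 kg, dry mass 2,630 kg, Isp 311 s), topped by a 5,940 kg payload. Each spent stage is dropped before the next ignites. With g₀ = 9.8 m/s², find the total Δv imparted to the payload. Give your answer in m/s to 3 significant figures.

Ignition mass of stage 1 = 181,000+19,800 + 20,300+2,630 + 5,940 = 229,670 kg.
Stage 1: m₀ = 229,670 kg, m_f = 229,670 − 181,000 = 48,670 kg; Δv = 366×9.8×ln(4.719) = 3586.8×1.5516 ≈ 5565 m/s.
Stage 2: m₀ = 28,870 kg, m_f = 28,870 − 20,300 = 8,570 kg; Δv = 311×9.8×ln(3.369) = 3047.8×1.2145 ≈ 3702 m/s.
Total Δv = 5565 + 3702 = 9267 m/s.

Δv ≈ 9270 m/s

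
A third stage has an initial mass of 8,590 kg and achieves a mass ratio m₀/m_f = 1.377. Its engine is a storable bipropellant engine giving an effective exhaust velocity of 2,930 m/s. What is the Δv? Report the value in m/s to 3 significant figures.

Δv = v_e · ln(1.377) = 2930.0 × 0.3199 ≈ 937.3 m/s.

Δv ≈ 937 m/s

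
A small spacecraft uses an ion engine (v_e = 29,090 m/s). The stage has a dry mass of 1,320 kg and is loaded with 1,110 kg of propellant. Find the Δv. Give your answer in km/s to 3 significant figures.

m₀ = m_dry + m_prop = 1,320 + 1,110 = 2,430 kg.
By the Tsiolkovsky rocket equation, Δv = v_e · ln(m₀/m_f) = 29090.0 × ln(1.841) = 29090.0 × 0.6103 ≈ 17752.4 m/s.

Δv ≈ 17.8 km/s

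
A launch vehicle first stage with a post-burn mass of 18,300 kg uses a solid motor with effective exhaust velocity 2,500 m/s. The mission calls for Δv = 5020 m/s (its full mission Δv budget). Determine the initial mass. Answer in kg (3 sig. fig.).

m₀/m_f = exp(Δv / v_e) = exp(5020 / 2500.0) = exp(2.0080) = 7.4484.
m₀ = m_f × 7.4484 = 18,300 × 7.4484 = 136,306 kg.

initial mass ≈ 136000 kg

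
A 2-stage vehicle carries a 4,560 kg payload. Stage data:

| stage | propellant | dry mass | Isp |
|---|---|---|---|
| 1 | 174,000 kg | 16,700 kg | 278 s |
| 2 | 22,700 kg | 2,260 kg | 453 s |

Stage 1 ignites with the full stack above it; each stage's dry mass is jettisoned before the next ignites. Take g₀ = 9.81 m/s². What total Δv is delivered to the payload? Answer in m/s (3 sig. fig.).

Δv ≈ 10800 m/s

Ignition mass of stage 1 = 174,000+16,700 + 22,700+2,260 + 4,560 = 220,220 kg.
Stage 1: m₀ = 220,220 kg, m_f = 220,220 − 174,000 = 46,220 kg; Δv = 278×9.81×ln(4.765) = 2727.2×1.5612 ≈ 4258 m/s.
Stage 2: m₀ = 29,520 kg, m_f = 29,520 − 22,700 = 6,820 kg; Δv = 453×9.81×ln(4.328) = 4443.9×1.4652 ≈ 6511 m/s.
Total Δv = 4258 + 6511 = 10769 m/s.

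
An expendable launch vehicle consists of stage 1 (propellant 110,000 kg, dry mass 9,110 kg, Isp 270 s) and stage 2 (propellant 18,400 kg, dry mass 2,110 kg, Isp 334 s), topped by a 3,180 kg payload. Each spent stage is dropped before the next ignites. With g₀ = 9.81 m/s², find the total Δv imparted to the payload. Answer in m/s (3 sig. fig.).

Δv ≈ 8810 m/s

Ignition mass of stage 1 = 110,000+9,110 + 18,400+2,110 + 3,180 = 142,800 kg.
Stage 1: m₀ = 142,800 kg, m_f = 142,800 − 110,000 = 32,800 kg; Δv = 270×9.81×ln(4.354) = 2648.7×1.4710 ≈ 3896 m/s.
Stage 2: m₀ = 23,690 kg, m_f = 23,690 − 18,400 = 5,290 kg; Δv = 334×9.81×ln(4.478) = 3276.5×1.4992 ≈ 4912 m/s.
Total Δv = 3896 + 4912 = 8808 m/s.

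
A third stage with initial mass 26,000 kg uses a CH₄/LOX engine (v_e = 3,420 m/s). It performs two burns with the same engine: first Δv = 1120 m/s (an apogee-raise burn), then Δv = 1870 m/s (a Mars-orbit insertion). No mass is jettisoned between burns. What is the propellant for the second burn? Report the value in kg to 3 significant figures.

After the first burn: m = 26000 × exp(−1120/3420.0) = 26000 × 0.72073 = 18,739 kg.
After the second burn: m = 18,739 × exp(−1870/3420.0) = 18,739 × 0.57881 = 10,846.3 kg.
Second-burn propellant = 18,739 − 10,846.3 = 7,892.7 kg.

propellant for the second burn ≈ 7890 kg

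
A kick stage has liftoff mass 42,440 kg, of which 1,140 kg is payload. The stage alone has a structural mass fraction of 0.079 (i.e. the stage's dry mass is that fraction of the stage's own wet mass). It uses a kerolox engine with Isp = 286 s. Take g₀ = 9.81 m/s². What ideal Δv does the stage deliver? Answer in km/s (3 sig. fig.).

Δv ≈ 6.36 km/s

Stage wet mass = m₀ − payload = 42,440 − 1,140 = 41,300 kg.
Stage dry mass = ε × stage wet mass = 0.079 × 41,300 = 3,262.7 kg.
Burnout mass m_f = stage dry + payload = 3,262.7 + 1,140 = 4,402.7 kg.
v_e = Isp · g₀ = 286 × 9.81 = 2805.7 m/s.
Rocket equation: Δv = v_e · ln(42,440/4,402.7) = 2805.7 × ln(9.64) = 2805.7 × 2.2659 ≈ 6357 m/s.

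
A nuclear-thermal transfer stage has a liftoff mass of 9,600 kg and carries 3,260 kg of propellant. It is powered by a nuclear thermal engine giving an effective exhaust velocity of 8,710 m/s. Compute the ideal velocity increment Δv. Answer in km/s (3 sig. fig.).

Δv ≈ 3.61 km/s

m_f = m₀ − m_prop = 9,600 − 3,260 = 6,340 kg.
Using Δv = v_e ln(m₀/m_f): Δv = v_e · ln(m₀/m_f) = 8710.0 × ln(1.514) = 8710.0 × 0.4149 ≈ 3613.6 m/s.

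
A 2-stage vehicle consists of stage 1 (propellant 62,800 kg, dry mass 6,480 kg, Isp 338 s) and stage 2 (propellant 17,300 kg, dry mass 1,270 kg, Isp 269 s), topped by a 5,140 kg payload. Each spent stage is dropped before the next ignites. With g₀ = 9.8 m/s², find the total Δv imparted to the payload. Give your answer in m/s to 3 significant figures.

Ignition mass of stage 1 = 62,800+6,480 + 17,300+1,270 + 5,140 = 92,990 kg.
Stage 1: m₀ = 92,990 kg, m_f = 92,990 − 62,800 = 30,190 kg; Δv = 338×9.8×ln(3.08) = 3312.4×1.1250 ≈ 3726 m/s.
Stage 2: m₀ = 23,710 kg, m_f = 23,710 − 17,300 = 6,410 kg; Δv = 269×9.8×ln(3.699) = 2636.2×1.3080 ≈ 3448 m/s.
Total Δv = 3726 + 3448 = 7174 m/s.

Δv ≈ 7170 m/s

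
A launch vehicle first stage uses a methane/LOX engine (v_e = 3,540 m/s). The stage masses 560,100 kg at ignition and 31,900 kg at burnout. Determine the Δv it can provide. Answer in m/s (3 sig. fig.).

Δv ≈ 10100 m/s

Δv = v_e · ln(m₀/m_f) = 3540.0 × ln(17.56) = 3540.0 × 2.8655 ≈ 10143.9 m/s.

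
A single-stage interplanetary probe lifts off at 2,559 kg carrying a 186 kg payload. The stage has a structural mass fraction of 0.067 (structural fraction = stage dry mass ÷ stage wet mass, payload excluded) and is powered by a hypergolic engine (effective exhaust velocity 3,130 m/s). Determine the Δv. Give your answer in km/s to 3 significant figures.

Stage wet mass = m₀ − payload = 2,559 − 186 = 2,373 kg.
Stage dry mass = ε × stage wet mass = 0.067 × 2,373 = 158.991 kg.
Burnout mass m_f = stage dry + payload = 158.991 + 186 = 344.991 kg.
Using Δv = v_e ln(m₀/m_f): Δv = v_e · ln(2,559/344.991) = 3130.0 × ln(7.418) = 3130.0 × 2.0039 ≈ 6272 m/s.

Δv ≈ 6.27 km/s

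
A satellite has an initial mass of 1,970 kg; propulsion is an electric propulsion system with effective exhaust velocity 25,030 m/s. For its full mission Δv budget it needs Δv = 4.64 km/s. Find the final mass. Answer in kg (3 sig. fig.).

m₀/m_f = exp(Δv / v_e) = exp(4640 / 25030.0) = exp(0.1854) = 1.2037.
m_f = m₀ / 1.2037 = 1,970 / 1.2037 = 1,636.62 kg.

final mass ≈ 1640 kg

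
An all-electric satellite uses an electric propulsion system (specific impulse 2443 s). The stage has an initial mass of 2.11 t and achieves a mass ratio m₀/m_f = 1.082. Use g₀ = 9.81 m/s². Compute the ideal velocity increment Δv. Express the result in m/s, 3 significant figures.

Δv ≈ 1890 m/s

v_e = Isp · g₀ = 2443 × 9.81 = 23965.8 m/s.
By the Tsiolkovsky rocket equation, Δv = v_e · ln(1.082) = 23965.8 × 0.0788 ≈ 1888.8 m/s.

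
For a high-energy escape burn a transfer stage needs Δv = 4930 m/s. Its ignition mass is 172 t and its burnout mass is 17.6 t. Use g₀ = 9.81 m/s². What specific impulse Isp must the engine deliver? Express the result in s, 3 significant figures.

Isp ≈ 220 s

ln(m₀/m_f) = ln(172000/17600) = ln(9.773) = 2.2796.
By the Tsiolkovsky rocket equation, v_e = Δv / ln(m₀/m_f) = 4930 / 2.2796 = 2162.7 m/s.
Isp = v_e / g₀ = 2162.7 / 9.81 = 220.5 s.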